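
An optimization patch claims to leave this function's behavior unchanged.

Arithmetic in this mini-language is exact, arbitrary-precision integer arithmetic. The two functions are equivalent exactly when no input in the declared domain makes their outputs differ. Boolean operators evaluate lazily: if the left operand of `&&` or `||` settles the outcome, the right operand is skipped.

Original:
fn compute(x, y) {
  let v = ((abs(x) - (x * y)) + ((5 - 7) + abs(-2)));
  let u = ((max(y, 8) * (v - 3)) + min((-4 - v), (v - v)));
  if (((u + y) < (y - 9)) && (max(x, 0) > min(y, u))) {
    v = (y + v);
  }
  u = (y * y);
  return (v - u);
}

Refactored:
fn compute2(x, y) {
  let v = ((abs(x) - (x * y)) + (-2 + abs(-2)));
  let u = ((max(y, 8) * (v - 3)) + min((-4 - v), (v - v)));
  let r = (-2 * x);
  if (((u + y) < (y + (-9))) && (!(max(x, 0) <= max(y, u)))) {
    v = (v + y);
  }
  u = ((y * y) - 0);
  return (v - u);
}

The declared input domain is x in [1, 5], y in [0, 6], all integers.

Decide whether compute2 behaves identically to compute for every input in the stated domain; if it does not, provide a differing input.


Take x=1, y=1.
compute: v = 0; u = -28; (((u + y) < (y - 9)) && (max(x, 0) > min(y, u))) -> true; v = 1; u = 1; return 0
compute2: v = 0; u = -28; r = -2; (((u + y) < (y + (-9))) && (!(max(x, 0) <= max(y, u)))) -> false; u = 1; return -1
0 vs -1 — the two versions disagree here.
verdict: not equivalent; witness: x=1, y=1


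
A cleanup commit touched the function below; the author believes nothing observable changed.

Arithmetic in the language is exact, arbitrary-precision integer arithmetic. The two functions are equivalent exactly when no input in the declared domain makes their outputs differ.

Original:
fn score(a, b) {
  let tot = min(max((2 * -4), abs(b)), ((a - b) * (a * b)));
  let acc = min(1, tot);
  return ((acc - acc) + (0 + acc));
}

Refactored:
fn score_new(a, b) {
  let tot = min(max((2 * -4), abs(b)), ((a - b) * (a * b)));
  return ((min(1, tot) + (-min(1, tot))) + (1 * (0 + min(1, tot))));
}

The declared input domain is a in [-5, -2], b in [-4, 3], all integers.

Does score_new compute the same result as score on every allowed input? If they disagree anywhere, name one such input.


This is a faithful refactor — min/max/abs usage differs; and statement counts differ; and local variable names differ; and constant usage differs; and arithmetic usage differs, but the computed results match everywhere.
One worked example (a=-5, b=3) — score: tot := 3 | acc := 1 | result 1; score_new: tot := 3 | result 1; agreement on 1.
Across all 32 domain points the two functions coincide.
verdict: equivalent


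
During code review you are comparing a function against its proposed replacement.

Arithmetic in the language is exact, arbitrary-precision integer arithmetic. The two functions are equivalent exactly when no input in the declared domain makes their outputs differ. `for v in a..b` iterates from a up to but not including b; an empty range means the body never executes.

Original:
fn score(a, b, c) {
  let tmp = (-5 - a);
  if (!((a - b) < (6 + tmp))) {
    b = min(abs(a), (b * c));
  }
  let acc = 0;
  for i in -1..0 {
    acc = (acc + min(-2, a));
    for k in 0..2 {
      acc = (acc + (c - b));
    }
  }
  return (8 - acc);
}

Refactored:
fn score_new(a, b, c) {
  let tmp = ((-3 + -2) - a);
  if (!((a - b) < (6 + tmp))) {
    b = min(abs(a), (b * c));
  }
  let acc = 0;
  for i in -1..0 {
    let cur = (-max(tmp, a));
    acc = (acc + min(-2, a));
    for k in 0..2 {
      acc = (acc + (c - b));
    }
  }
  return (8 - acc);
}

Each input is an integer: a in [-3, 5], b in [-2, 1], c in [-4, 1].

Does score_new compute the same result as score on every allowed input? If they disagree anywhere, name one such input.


Comparing the listings, the differences include: statement counts differ, plus min/max/abs usage differs, plus local variable names differ, plus constant usage differs, plus arithmetic usage differs.
Spot check at a=4, b=0, c=-2 — score: tmp becomes -9; next (!((a - b) < (6 + tmp))) evaluates to true; next b becomes 0; next acc becomes 0; next at i=-1:; next acc becomes -2; next at k=0:; next acc becomes -4; next at k=1:; next acc becomes -6; next final value 14. score_new: tmp becomes -9; next (!((a - b) < (6 + tmp))) evaluates to true; next b becomes 0; next acc becomes 0; next at i=-1:; next cur becomes -4; next acc becomes -2; next at k=0:; next acc becomes -4; next at k=1:; next acc becomes -6; next final value 14. Both give 14.
An exhaustive pass over the 216 declared inputs shows identical outputs.
verdict: equivalent


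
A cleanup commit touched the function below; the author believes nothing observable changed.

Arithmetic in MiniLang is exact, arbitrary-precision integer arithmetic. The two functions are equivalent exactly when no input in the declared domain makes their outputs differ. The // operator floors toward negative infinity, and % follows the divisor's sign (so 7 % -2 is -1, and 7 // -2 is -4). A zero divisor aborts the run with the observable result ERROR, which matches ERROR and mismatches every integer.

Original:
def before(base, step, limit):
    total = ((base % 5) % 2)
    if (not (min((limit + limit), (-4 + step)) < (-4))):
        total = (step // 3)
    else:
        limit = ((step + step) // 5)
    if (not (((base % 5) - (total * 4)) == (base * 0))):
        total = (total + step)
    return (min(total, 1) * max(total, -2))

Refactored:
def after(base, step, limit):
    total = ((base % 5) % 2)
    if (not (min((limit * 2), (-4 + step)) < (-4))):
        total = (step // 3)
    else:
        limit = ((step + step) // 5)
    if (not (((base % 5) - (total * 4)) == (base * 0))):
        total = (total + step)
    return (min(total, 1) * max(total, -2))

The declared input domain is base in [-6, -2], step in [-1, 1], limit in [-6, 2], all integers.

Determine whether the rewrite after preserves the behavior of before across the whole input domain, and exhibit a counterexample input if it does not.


Although arithmetic usage differs; constant usage differs, 135/135 inputs agree.
verdict: equivalent


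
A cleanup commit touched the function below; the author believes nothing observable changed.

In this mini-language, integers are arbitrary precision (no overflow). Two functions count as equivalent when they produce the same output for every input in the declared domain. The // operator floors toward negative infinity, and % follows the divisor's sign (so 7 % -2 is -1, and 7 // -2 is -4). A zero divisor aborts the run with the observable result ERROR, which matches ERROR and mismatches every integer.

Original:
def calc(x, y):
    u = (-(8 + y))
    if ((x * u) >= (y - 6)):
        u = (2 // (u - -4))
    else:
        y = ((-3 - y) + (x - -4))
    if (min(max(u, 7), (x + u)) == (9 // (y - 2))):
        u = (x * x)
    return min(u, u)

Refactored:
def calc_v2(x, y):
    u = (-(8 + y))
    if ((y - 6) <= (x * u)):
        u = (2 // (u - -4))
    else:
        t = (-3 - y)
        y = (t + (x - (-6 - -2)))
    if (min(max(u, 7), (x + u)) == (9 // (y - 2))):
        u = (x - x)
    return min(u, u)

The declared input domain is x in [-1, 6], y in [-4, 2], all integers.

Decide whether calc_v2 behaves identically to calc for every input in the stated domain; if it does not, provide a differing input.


These are not equivalent — on x=5, y=-4 the outputs split (25 vs 0).
calc: u=-4, then ((x * u) >= (y - 6)) is false, then y=10, then (min(max(u, 7), (x + u)) == (9 // (y - 2))) is true, then u=25, then returns 25
calc_v2: u=-4, then ((y - 6) <= (x * u)) is false, then t=1, then y=10, then (min(max(u, 7), (x + u)) == (9 // (y - 2))) is true, then u=0, then returns 0
verdict: not equivalent; witness: x=5, y=-4


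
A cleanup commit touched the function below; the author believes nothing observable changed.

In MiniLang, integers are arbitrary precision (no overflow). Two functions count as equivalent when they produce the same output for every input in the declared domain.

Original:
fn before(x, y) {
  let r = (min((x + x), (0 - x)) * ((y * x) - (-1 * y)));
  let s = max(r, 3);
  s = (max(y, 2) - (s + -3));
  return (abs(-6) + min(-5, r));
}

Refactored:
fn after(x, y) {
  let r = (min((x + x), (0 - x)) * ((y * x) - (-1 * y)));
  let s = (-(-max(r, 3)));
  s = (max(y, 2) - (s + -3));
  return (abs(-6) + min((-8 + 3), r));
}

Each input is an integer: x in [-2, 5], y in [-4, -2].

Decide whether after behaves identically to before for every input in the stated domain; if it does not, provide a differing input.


The two are interchangeable: constant usage differs; also arithmetic usage differs, and every declared input agrees.
Tracing x=-2, y=-4: before: r = -16; s = 3; s = 2; return -10 | after: r = -16; s = 3; s = 2; return -10 — matching result -10.
Sweeping the whole domain (24 inputs) finds no disagreement.
verdict: equivalent


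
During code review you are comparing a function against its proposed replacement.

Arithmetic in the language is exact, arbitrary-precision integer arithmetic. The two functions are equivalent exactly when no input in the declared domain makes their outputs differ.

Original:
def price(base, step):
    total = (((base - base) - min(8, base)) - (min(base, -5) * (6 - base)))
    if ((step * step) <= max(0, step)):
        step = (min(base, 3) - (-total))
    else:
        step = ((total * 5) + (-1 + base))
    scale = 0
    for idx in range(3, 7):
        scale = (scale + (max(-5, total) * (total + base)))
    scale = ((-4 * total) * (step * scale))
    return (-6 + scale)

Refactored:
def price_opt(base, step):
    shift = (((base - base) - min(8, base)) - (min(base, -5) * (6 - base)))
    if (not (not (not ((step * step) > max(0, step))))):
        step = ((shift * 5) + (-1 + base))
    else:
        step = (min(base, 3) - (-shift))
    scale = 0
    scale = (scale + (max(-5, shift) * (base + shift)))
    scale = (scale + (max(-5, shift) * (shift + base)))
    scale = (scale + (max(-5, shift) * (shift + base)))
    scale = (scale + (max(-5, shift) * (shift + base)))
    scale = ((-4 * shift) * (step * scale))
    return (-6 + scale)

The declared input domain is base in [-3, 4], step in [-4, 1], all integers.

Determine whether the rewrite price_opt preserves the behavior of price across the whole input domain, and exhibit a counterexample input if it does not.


Input base=-3, step=-4: -391495686 from price versus -74649606 from price_opt.
verdict: not equivalent; witness: base=-3, step=-4


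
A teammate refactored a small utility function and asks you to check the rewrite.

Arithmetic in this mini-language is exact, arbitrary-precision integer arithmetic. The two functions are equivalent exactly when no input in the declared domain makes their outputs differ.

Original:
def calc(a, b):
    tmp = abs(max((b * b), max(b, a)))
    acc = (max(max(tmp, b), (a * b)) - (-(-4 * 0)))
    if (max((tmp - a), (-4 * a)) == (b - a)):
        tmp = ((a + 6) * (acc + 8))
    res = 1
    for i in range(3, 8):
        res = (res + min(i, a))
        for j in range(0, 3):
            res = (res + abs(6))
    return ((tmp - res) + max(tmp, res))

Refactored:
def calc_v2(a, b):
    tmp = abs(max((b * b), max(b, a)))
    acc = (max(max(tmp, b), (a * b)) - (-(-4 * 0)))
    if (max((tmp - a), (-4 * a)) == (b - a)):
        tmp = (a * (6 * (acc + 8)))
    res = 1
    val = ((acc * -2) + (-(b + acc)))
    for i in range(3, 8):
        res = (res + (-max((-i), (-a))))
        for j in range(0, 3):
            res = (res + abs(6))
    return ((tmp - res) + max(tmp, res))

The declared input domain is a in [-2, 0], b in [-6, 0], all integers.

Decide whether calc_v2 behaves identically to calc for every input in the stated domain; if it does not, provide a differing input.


The rewrite breaks on a=0, b=0, where the results are 48 and 0.
calc: tmp := 0 | acc := 0 | (max((tmp - a), (-4 * a)) == (b - a)): true | tmp := 48 | res := 1 | iter i=3: | res := 1 | iter j=0: | res := 7 | iter j=1: | res := 13 | iter j=2: | res := 19 | iter i=4: | res := 19 | iter j=0: | res := 25 | iter j=1: | res := 31 | iter j=2: | res := 37 | iter i=5: | res := 37 | iter j=0: | res := 43 | iter j=1: | res := 49 | iter j=2: | res := 55 | iter i=6: | res := 55 | iter j=0: | res := 61 | iter j=1: | res := 67 | iter j=2: | res := 73 | iter i=7: | res := 73 | iter j=0: | res := 79 | iter j=1: | res := 85 | iter j=2: | res := 91 | result 48
calc_v2: tmp := 0 | acc := 0 | (max((tmp - a), (-4 * a)) == (b - a)): true | tmp := 0 | res := 1 | val := 0 | iter i=3: | res := 1 | iter j=0: | res := 7 | iter j=1: | res := 13 | iter j=2: | res := 19 | iter i=4: | res := 19 | iter j=0: | res := 25 | iter j=1: | res := 31 | iter j=2: | res := 37 | iter i=5: | res := 37 | iter j=0: | res := 43 | iter j=1: | res := 49 | iter j=2: | res := 55 | iter i=6: | res := 55 | iter j=0: | res := 61 | iter j=1: | res := 67 | iter j=2: | res := 73 | iter i=7: | res := 73 | iter j=0: | res := 79 | iter j=1: | res := 85 | iter j=2: | res := 91 | result 0
verdict: not equivalent; witness: a=0, b=0


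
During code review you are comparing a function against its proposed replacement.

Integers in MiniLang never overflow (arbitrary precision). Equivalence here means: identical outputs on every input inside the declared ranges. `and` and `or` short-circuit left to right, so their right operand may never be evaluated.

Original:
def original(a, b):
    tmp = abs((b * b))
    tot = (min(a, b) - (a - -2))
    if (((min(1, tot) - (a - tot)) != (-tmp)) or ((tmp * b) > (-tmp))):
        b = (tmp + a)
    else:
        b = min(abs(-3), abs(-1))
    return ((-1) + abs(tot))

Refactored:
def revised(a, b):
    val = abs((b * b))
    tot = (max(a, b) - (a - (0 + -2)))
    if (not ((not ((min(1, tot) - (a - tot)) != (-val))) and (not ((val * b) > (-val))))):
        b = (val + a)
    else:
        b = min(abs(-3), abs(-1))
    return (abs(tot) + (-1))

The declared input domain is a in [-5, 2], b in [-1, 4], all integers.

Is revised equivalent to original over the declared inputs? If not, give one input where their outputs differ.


On input a=-5, b=0, original returns 1 while revised returns 2.
verdict: not equivalent; witness: a=-5, b=0


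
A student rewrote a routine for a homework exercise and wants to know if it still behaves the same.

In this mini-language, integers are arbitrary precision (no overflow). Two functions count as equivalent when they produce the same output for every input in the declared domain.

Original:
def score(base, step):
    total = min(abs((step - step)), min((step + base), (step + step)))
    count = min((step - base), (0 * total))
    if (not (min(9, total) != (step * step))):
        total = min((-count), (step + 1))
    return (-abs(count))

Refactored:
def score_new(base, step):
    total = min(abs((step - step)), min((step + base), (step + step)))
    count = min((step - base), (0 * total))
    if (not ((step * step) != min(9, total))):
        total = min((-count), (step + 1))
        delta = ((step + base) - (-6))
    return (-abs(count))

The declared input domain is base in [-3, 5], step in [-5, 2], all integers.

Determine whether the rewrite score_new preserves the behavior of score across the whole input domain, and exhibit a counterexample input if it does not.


Behavior is preserved: although local variable names differ, and constant usage differs, and statement counts differ, and arithmetic usage differs, the outputs never diverge.
As a probe, take base=3, step=-1: score runs total=-2, then count=-4, then (not (min(9, total) != (step * step))) is false, then returns -4; score_new runs total=-2, then count=-4, then (not ((step * step) != min(9, total))) is false, then returns -4; both end at -4.
Checked all 72 inputs in the declared domain: the outputs agree on every one.
verdict: equivalent


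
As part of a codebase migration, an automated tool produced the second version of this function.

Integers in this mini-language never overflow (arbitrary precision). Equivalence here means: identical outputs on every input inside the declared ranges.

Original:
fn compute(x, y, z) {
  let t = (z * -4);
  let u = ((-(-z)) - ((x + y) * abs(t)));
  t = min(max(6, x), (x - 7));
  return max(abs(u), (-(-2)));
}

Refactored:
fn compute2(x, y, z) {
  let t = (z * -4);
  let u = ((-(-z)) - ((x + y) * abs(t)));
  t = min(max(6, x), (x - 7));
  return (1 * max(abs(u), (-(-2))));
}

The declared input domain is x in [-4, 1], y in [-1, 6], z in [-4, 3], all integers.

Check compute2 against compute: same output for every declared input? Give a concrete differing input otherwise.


Although arithmetic usage differs; constant usage differs, 384/384 inputs agree.
verdict: equivalent


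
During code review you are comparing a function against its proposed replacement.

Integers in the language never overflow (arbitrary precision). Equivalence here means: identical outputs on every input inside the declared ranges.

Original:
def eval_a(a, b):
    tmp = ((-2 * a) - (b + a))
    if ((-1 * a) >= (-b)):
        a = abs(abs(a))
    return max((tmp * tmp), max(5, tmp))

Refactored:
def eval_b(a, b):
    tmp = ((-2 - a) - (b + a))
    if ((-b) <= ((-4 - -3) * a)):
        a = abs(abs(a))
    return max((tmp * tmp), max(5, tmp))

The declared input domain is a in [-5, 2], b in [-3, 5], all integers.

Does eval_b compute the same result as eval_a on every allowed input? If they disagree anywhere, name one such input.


The rewrite breaks on a=-5, b=-3, where the results are 324 and 121.
eval_a: tmp := 18 | ((-1 * a) >= (-b)): true | a := 5 | result 324
eval_b: tmp := 11 | ((-b) <= ((-4 - -3) * a)): true | a := 5 | result 121
verdict: not equivalent; witness: a=-5, b=-3


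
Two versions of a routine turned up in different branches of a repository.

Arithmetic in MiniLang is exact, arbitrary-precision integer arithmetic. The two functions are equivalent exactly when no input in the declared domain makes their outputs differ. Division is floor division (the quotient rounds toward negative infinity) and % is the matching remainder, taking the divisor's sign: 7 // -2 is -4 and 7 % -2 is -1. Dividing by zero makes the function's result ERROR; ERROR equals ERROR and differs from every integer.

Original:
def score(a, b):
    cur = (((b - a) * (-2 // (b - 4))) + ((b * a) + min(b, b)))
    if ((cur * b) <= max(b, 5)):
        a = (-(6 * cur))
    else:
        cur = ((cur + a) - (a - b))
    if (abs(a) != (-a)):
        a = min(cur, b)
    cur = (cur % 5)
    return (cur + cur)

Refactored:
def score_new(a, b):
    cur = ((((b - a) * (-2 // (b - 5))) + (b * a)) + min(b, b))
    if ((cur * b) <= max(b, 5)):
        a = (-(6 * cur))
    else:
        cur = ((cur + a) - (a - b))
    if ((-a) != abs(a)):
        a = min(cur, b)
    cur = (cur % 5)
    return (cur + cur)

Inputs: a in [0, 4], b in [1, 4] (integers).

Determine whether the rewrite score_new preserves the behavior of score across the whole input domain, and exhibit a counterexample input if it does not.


Not equivalent: a=0, b=2 separates them (2 vs 4).
score: cur = 4; ((cur * b) <= max(b, 5)) -> false; cur = 6; (abs(a) != (-a)) -> false; cur = 1; return 2
score_new: cur = 2; ((cur * b) <= max(b, 5)) -> true; a = -12; ((-a) != abs(a)) -> false; cur = 2; return 4
verdict: not equivalent; witness: a=0, b=2


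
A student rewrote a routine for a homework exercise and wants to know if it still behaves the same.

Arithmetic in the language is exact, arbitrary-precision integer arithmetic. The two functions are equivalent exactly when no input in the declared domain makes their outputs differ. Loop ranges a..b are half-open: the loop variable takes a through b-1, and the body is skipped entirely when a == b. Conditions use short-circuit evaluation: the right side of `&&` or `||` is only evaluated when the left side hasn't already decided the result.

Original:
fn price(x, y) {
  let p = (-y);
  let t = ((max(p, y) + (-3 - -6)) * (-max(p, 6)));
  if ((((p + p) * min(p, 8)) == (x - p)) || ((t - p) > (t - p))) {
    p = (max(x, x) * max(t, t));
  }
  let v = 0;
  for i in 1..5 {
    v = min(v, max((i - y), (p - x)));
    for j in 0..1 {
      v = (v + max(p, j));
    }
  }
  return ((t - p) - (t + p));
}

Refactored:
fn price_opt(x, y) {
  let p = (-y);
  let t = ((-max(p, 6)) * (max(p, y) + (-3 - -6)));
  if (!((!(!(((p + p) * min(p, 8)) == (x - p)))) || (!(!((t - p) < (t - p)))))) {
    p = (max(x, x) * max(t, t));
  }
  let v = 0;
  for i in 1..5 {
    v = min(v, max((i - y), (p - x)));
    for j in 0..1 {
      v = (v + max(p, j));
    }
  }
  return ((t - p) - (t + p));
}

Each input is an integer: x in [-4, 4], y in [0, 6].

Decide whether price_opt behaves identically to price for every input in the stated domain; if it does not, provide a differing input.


Consider the input x=-4, y=0.
price: p becomes 0; next t becomes -18; next ((((p + p) * min(p, 8)) == (x - p)) || ((t - p) > (t - p))) evaluates to false; next v becomes 0; next at i=1:; next v becomes 0; next at j=0:; next v becomes 0; next at i=2:; next v becomes 0; next at j=0:; next v becomes 0; next at i=3:; next v becomes 0; next at j=0:; next v becomes 0; next at i=4:; next v becomes 0; next at j=0:; next v becomes 0; next final value 0
price_opt: p becomes 0; next t becomes -18; next (!((!(!(((p + p) * min(p, 8)) == (x - p)))) || (!(!((t - p) < (t - p)))))) evaluates to true; next p becomes 72; next v becomes 0; next at i=1:; next v becomes 0; next at j=0:; next v becomes 72; next at i=2:; next v becomes 72; next at j=0:; next v becomes 144; next at i=3:; next v becomes 76; next at j=0:; next v becomes 148; next at i=4:; next v becomes 76; next at j=0:; next v becomes 148; next final value -144
0 != -144, so the rewrite changes behavior.
verdict: not equivalent; witness: x=-4, y=0


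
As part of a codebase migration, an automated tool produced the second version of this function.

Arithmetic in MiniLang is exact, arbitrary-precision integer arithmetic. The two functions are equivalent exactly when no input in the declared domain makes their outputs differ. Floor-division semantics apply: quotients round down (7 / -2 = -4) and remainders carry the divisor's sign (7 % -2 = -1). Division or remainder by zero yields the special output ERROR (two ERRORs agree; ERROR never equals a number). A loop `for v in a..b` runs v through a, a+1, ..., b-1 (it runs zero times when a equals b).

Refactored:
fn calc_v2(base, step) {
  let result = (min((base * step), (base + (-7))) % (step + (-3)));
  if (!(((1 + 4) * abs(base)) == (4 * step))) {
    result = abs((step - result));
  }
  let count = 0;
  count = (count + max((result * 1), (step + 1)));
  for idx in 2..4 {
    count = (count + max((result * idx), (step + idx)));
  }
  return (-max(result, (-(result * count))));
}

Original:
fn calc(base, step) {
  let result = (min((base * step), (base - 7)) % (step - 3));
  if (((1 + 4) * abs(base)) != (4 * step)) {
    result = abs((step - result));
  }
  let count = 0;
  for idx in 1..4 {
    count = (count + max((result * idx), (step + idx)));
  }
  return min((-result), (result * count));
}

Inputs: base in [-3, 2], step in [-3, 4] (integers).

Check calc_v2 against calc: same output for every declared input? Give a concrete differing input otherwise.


This is a faithful refactor — boolean connective usage differs; comparison usage differs; arithmetic usage differs; min/max/abs usage differs; statement counts differ; constant usage differs; loop structure differs, but the computed results match everywhere.
One worked example (base=-2, step=1) — calc: result = -1; (((1 + 4) * abs(base)) != (4 * step)) -> true; result = 2; count = 0; [idx=1]; count = 2; [idx=2]; count = 6; [idx=3]; count = 12; return -2; calc_v2: result = -1; (!(((1 + 4) * abs(base)) == (4 * step))) -> true; result = 2; count = 0; count = 2; [idx=2]; count = 6; [idx=3]; count = 12; return -2; agreement on -2.
Across all 48 domain points the two functions coincide.
verdict: equivalent


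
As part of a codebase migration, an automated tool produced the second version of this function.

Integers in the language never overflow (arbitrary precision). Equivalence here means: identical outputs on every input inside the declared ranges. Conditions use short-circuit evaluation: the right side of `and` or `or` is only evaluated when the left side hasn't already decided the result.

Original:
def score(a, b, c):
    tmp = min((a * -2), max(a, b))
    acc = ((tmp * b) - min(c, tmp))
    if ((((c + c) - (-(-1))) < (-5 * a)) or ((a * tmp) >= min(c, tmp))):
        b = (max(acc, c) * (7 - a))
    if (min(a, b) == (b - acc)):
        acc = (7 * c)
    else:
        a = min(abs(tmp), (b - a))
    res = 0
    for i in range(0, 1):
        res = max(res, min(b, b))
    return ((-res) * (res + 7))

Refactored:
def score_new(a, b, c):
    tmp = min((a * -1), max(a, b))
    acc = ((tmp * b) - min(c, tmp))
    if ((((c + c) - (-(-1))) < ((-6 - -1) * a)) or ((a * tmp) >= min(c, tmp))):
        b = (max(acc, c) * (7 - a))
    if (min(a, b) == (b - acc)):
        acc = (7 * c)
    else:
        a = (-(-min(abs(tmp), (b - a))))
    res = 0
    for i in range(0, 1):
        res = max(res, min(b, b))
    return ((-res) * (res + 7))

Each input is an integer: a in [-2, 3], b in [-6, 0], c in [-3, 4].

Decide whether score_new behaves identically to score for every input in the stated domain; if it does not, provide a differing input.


Take a=1, b=-6, c=-3.
score: tmp=-2, then acc=15, then ((((c + c) - (-(-1))) < (-5 * a)) or ((a * tmp) >= min(c, tmp))) is true, then b=90, then (min(a, b) == (b - acc)) is false, then a=2, then res=0, then (i=0), then res=90, then returns -8730
score_new: tmp=-1, then acc=9, then ((((c + c) - (-(-1))) < ((-6 - -1) * a)) or ((a * tmp) >= min(c, tmp))) is true, then b=54, then (min(a, b) == (b - acc)) is false, then a=1, then res=0, then (i=0), then res=54, then returns -3294
-8730 and -3294 differ, so these are not the same function on this domain.
verdict: not equivalent; witness: a=1, b=-6, c=-3


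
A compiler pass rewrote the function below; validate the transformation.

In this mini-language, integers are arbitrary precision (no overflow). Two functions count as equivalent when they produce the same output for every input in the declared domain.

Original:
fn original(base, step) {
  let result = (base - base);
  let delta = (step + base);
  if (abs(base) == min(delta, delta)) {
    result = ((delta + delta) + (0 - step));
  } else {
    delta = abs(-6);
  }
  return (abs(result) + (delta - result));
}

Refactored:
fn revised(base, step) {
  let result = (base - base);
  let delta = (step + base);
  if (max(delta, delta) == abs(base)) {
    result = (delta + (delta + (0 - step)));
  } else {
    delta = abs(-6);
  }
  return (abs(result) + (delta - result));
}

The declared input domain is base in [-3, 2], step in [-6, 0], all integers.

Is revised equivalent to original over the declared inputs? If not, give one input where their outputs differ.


Equivalent. The suspicious edit (`min(delta, delta)` became `max(delta, delta)`) never changes the result for any input inside the declared domain.
Across all 42 domain points the two functions coincide.
One worked example (base=-3, step=-2) — original: result := 0 | delta := -5 | (abs(base) == min(delta, delta)): false | delta := 6 | result 6; revised: result := 0 | delta := -5 | (max(delta, delta) == abs(base)): false | delta := 6 | result 6; agreement on 6.
verdict: equivalent


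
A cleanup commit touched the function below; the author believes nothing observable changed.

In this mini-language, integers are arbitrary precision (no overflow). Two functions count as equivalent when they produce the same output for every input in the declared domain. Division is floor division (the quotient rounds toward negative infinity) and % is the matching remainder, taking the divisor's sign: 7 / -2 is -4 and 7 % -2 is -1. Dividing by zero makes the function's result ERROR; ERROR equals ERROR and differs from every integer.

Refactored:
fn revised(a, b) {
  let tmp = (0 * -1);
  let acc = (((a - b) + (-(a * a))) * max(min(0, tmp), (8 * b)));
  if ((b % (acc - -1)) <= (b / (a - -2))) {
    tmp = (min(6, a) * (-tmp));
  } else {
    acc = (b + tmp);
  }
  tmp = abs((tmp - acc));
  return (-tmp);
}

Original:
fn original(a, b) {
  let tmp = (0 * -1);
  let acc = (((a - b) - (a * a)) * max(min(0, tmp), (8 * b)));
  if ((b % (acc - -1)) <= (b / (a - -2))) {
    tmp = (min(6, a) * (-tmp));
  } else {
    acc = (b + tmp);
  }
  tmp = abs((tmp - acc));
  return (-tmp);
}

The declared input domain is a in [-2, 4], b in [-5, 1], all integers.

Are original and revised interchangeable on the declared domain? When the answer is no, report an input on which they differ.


The two versions differ — the changes include arithmetic usage differs.
Spot check at a=-2, b=-2 — original: tmp := 0 | acc := 0 | divide-by-zero, output ERROR. revised: tmp := 0 | acc := 0 | divide-by-zero, output ERROR. Both give ERROR.
Checked all 49 inputs in the declared domain: the outputs agree on every one.
verdict: equivalent


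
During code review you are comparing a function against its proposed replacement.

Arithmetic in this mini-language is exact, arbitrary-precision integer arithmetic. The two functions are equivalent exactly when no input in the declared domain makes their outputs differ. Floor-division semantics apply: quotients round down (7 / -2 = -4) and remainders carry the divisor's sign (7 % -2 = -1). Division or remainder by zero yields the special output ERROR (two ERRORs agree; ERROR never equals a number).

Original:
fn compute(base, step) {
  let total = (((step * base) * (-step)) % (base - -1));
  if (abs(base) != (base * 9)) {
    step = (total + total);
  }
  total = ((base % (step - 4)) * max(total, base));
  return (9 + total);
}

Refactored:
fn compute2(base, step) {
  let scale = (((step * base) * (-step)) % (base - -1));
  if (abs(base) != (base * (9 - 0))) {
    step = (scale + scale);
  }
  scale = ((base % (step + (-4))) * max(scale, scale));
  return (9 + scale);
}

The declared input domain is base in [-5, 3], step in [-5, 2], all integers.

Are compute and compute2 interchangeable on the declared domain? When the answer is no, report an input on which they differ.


At base=1, step=-4: compute gives 6, compute2 gives 9.
verdict: not equivalent; witness: base=1, step=-4


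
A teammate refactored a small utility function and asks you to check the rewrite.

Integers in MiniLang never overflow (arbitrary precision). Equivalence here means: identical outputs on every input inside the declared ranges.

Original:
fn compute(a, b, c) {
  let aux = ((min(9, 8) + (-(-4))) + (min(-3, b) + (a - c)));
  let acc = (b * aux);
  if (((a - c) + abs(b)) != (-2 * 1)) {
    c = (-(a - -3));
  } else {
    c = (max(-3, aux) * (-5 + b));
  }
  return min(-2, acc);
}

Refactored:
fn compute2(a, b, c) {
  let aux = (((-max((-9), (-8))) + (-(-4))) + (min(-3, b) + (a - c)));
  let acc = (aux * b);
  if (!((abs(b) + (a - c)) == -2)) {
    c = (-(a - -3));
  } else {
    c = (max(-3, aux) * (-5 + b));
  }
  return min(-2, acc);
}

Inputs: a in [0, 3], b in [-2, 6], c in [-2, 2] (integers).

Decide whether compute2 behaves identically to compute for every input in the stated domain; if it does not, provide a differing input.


Equivalent — the differences include comparison usage differs; constant usage differs; boolean connective usage differs; min/max/abs usage differs; arithmetic usage differs, yet no declared input distinguishes the two.
Tracing a=3, b=2, c=1: compute: aux becomes 11; next acc becomes 22; next (((a - c) + abs(b)) != (-2 * 1)) evaluates to true; next c becomes -6; next final value -2 | compute2: aux becomes 11; next acc becomes 22; next (!((abs(b) + (a - c)) == -2)) evaluates to true; next c becomes -6; next final value -2 — matching result -2.
Sweeping the whole domain (180 inputs) finds no disagreement.
verdict: equivalent


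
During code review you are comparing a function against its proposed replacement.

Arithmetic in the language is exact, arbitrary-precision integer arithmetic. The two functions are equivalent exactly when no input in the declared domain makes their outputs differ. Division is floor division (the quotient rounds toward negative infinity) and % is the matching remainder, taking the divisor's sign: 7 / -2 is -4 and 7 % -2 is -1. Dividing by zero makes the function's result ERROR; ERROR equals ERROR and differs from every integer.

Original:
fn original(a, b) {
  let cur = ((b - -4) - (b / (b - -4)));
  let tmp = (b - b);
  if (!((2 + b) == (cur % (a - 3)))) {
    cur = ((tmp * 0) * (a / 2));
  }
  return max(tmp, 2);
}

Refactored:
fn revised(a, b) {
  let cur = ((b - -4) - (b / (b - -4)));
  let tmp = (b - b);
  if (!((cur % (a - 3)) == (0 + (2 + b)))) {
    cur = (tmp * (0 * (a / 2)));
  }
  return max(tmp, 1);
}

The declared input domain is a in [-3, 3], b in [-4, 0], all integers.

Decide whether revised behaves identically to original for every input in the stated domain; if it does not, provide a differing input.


a=-3, b=-3 yields 2 from original but 1 from revised.
verdict: not equivalent; witness: a=-3, b=-3


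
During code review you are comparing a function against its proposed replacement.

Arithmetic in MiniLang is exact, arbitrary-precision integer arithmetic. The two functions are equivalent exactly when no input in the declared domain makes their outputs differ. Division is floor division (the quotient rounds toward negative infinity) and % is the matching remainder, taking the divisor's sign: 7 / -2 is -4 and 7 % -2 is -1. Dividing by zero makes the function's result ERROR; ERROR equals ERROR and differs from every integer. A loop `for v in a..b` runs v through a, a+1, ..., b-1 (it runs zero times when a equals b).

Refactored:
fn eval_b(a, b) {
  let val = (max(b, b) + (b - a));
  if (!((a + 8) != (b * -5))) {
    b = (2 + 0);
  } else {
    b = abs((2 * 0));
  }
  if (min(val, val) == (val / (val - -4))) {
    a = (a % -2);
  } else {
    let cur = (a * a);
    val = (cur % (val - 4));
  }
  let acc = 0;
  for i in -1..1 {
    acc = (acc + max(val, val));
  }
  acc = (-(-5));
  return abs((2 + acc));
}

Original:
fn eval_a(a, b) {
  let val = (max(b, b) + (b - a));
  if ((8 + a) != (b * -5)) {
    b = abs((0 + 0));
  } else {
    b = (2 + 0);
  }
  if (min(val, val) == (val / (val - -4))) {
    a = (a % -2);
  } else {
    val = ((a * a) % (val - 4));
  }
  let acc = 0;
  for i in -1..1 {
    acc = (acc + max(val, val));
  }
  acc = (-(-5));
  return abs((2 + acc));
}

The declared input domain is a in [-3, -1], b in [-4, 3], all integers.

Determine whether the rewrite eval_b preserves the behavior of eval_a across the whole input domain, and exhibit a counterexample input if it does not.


Behavior is preserved: although local variable names differ, and constant usage differs, and boolean connective usage differs, and arithmetic usage differs, and statement counts differ, the outputs never diverge.
As a probe, take a=-3, b=1: eval_a runs val=5, then ((8 + a) != (b * -5)) is true, then b=0, then (min(val, val) == (val / (val - -4))) is false, then val=0, then acc=0, then (i=-1), then acc=0, then (i=0), then acc=0, then acc=5, then returns 7; eval_b runs val=5, then (!((a + 8) != (b * -5))) is false, then b=0, then (min(val, val) == (val / (val - -4))) is false, then cur=9, then val=0, then acc=0, then (i=-1), then acc=0, then (i=0), then acc=0, then acc=5, then returns 7; both end at 7.
An exhaustive pass over the 24 declared inputs shows identical outputs.
verdict: equivalent


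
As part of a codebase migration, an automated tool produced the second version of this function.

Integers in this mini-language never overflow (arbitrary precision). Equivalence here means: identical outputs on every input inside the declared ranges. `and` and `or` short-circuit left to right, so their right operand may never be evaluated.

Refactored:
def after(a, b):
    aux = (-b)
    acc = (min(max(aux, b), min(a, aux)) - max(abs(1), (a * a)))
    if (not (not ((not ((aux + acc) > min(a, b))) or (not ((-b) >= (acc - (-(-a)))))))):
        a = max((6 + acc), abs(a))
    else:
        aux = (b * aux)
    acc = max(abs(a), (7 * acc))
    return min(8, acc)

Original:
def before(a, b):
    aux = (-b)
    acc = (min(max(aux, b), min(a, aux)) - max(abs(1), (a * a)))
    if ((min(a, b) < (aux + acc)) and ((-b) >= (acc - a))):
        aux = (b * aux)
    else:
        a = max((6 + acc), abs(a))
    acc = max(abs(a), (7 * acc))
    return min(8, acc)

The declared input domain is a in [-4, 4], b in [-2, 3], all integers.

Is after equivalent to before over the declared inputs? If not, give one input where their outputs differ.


Differences: boolean connective usage differs, comparison usage differs — yet all 54 inputs agree.
verdict: equivalent


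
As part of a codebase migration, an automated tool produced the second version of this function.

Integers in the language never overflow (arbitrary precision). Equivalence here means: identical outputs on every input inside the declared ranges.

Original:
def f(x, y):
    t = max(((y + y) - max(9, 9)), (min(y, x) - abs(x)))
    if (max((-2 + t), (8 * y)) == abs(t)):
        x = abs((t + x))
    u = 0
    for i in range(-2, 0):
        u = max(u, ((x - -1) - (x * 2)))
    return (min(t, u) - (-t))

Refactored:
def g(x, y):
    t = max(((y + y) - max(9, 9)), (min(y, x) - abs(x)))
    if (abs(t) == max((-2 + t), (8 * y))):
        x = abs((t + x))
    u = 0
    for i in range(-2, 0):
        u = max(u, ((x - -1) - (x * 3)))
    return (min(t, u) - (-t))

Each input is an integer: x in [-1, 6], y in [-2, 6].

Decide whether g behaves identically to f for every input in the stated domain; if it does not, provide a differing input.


These are not equivalent — on x=-1, y=6 the outputs split (5 vs 6).
f: t := 3 | (max((-2 + t), (8 * y)) == abs(t)): false | u := 0 | iter i=-2: | u := 2 | iter i=-1: | u := 2 | result 5
g: t := 3 | (abs(t) == max((-2 + t), (8 * y))): false | u := 0 | iter i=-2: | u := 3 | iter i=-1: | u := 3 | result 6
verdict: not equivalent; witness: x=-1, y=6


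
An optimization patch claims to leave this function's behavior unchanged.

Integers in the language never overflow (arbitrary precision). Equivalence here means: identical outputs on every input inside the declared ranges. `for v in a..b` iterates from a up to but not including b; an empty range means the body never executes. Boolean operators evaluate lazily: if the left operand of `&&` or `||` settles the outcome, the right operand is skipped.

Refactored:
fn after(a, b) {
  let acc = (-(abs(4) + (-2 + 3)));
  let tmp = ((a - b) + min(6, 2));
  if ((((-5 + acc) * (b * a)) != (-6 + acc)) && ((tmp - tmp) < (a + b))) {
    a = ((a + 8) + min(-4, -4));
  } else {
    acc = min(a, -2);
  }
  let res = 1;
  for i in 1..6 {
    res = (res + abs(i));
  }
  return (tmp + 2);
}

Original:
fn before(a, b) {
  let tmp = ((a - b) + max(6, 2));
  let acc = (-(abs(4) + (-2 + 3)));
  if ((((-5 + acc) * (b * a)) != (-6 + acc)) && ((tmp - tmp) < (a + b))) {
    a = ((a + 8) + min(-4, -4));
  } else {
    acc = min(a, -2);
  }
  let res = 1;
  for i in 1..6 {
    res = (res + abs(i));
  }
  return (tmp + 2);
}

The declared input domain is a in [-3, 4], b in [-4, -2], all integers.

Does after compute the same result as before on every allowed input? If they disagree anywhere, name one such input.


These are not equivalent — on a=-3, b=-4 the outputs split (9 vs 5).
before: tmp := 7 | acc := -5 | ((((-5 + acc) * (b * a)) != (-6 + acc)) && ((tmp - tmp) < (a + b))): false | acc := -3 | res := 1 | iter i=1: | res := 2 | iter i=2: | res := 4 | iter i=3: | res := 7 | iter i=4: | res := 11 | iter i=5: | res := 16 | result 9
after: acc := -5 | tmp := 3 | ((((-5 + acc) * (b * a)) != (-6 + acc)) && ((tmp - tmp) < (a + b))): false | acc := -3 | res := 1 | iter i=1: | res := 2 | iter i=2: | res := 4 | iter i=3: | res := 7 | iter i=4: | res := 11 | iter i=5: | res := 16 | result 5
verdict: not equivalent; witness: a=-3, b=-4


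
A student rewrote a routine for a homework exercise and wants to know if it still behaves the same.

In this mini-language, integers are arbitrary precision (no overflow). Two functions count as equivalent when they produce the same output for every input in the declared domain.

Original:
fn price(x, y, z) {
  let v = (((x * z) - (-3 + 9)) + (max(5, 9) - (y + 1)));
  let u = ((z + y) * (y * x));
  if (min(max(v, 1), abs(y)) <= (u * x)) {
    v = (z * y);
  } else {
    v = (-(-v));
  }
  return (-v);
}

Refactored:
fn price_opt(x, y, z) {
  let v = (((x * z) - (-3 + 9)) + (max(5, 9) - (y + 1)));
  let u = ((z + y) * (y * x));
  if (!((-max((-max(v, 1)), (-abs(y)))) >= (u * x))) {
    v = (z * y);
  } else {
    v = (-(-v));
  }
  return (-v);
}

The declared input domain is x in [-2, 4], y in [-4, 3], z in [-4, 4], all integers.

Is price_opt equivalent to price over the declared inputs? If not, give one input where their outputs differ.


The rewrite breaks on x=-2, y=0, z=-4, where the results are 0 and -10.
price: v becomes 10; next u becomes 0; next (min(max(v, 1), abs(y)) <= (u * x)) evaluates to true; next v becomes 0; next final value 0
price_opt: v becomes 10; next u becomes 0; next (!((-max((-max(v, 1)), (-abs(y)))) >= (u * x))) evaluates to false; next v becomes 10; next final value -10
verdict: not equivalent; witness: x=-2, y=0, z=-4
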